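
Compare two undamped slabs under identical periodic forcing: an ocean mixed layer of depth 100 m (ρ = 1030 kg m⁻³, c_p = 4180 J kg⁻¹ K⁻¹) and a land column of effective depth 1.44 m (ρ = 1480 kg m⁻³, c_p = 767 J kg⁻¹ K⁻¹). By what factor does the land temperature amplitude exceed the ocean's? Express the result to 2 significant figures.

260

C_ocean = 1030 × 4180 × 100 = 4.31×10^8 J/(m²·K).
C_land = 1480 × 767 × 1.44 = 1.63×10^6 J/(m²·K).
Undamped amplitude ∝ 1/C, so A_land/A_ocean = C_ocean/C_land = 263.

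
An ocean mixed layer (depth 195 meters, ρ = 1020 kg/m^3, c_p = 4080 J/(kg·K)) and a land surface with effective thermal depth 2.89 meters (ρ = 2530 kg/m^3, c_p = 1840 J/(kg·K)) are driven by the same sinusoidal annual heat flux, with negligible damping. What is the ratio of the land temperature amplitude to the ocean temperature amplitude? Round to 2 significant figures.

60

C_ocean = 1020 × 4080 × 195 = 8.12×10^8 J/(m²·K).
C_land = 2530 × 1840 × 2.89 = 1.35×10^7 J/(m²·K).
Undamped amplitude ∝ 1/C, so A_land/A_ocean = C_ocean/C_land = 60.3.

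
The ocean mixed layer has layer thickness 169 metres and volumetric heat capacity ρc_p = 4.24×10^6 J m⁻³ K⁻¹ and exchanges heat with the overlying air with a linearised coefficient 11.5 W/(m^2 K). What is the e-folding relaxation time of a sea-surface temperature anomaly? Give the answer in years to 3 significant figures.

1.97 years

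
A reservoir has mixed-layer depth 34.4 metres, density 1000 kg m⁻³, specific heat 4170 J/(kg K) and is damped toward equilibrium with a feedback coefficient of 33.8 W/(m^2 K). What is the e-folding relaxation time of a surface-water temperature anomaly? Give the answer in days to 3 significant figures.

Areal heat capacity C = ρ c_p D = 1000 × 4170 × 34.4 = 1.43×10^8 J m⁻² K⁻¹.
Relaxation time τ = C / λ = 1.43×10^8 / 33.8 = 4.24×10^6 s.
In days: 4.24×10^6 s / (86400 s/day) = 49.1 days.

49.1 days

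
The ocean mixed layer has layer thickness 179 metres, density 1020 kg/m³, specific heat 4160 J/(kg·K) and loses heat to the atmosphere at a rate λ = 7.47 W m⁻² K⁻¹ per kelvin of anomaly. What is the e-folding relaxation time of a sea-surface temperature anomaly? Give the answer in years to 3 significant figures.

3.22 years

Areal heat capacity C = ρ c_p D = 1020 × 4160 × 179 = 7.60×10^8 J m⁻² K⁻¹.
Relaxation time τ = C / λ = 7.60×10^8 / 7.47 = 1.02×10^8 s.
In years: 1.02×10^8 s / (3.156×10^7 s/year) = 3.22 years.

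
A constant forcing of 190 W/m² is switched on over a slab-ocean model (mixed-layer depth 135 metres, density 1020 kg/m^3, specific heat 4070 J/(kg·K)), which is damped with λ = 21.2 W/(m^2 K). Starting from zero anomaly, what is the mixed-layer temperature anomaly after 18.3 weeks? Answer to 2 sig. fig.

3.1 K

Areal heat capacity C = ρ c_p D = 1020 × 4070 × 135 = 5.60×10^8 J m⁻² K⁻¹.
τ = C / λ = 5.60×10^8 / 21.2 = 2.64×10^7 s.
Equilibrium anomaly ΔT_eq = F / λ = 190 / 21.2 = 8.96 K.
t = 18.3 weeks = 1.11×10^7 s, so t/τ = 0.419.
ΔT(t) = ΔT_eq (1 − e^(−t/τ)) = 8.96 × (1 − e^−0.419) = 3.07 K.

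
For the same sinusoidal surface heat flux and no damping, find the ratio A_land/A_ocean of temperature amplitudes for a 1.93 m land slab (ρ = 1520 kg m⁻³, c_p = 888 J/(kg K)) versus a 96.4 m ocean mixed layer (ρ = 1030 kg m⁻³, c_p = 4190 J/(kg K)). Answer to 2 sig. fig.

160

C_ocean = 1030 × 4190 × 96.4 = 4.16×10^8 J/(m²·K).
C_land = 1520 × 888 × 1.93 = 2.61×10^6 J/(m²·K).
Undamped amplitude ∝ 1/C, so A_land/A_ocean = C_ocean/C_land = 160.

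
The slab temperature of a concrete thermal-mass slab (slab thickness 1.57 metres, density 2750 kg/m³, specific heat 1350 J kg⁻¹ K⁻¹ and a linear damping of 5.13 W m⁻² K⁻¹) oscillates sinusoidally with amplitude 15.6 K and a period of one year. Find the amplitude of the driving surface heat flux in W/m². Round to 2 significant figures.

82

Areal heat capacity C = ρ c_p D = 2750 × 1350 × 1.57 = 5.83×10^6 J/(m²·K).
ω = 2π / 3.15×10^7 s = 1.99×10^-7 s⁻¹.
√((Cω)² + λ²) = √((1.16)² + 5.13²) = 5.26 W/(m²·K).
F₀ = A × √((Cω)²+λ²) = 15.6 × 5.26 = 82.1 W/m².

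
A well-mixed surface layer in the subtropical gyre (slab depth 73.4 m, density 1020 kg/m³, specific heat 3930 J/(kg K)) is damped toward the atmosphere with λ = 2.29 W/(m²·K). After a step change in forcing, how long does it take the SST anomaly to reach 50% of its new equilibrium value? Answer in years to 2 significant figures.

Areal heat capacity C = ρ c_p D = 1020 × 3930 × 73.4 = 2.94×10^8 J m⁻² K⁻¹.
τ = C / λ = 2.94×10^8 / 2.29 = 1.28×10^8 s.
Fraction reached: 1 − e^(−t/τ) = 0.50 ⇒ t = −τ ln(1 − 0.50) = τ × 0.693.
t = 8.91×10^7 s = 2.82 years.

2.8 years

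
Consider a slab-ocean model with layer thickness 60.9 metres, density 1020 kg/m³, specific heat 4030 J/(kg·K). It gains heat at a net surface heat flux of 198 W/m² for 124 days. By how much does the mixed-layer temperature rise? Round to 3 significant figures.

Areal heat capacity C = ρ c_p D = 1020 × 4030 × 60.9 = 2.50×10^8 J m⁻² K⁻¹.
Net heat input Q = F Δt = 198 × (124 days × 86400 s/day) = 2.12×10^9 J/m².
ΔT = Q / C = 2.12×10^9 / 2.50×10^8 = 8.47 K.

8.47 K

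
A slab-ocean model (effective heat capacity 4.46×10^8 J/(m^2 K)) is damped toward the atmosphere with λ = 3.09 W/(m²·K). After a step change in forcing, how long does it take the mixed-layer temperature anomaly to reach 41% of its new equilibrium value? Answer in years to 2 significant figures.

Areal heat capacity C = 4.46×10^8 J/(m^2 K) (given).
τ = C / λ = 4.46×10^8 / 3.09 = 1.44×10^8 s.
Fraction reached: 1 − e^(−t/τ) = 0.41 ⇒ t = −τ ln(1 − 0.41) = τ × 0.528.
t = 7.62×10^7 s = 2.41 years.

2.4 years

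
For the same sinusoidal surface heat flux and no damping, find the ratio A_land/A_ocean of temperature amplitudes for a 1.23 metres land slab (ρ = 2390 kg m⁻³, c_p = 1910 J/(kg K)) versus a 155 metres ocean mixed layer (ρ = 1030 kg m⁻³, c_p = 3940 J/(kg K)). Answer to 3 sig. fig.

C_ocean = 1030 × 3940 × 155 = 6.29×10^8 J/(m²·K).
C_land = 2390 × 1910 × 1.23 = 5.61×10^6 J/(m²·K).
Undamped amplitude ∝ 1/C, so A_land/A_ocean = C_ocean/C_land = 112.

112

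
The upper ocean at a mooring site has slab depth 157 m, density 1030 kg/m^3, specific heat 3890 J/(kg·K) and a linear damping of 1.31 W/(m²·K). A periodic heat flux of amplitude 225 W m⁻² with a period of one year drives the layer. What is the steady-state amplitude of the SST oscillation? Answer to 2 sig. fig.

1.8 K

Areal heat capacity C = ρ c_p D = 1030 × 3890 × 157 = 6.29×10^8 J m⁻² K⁻¹.
Angular frequency ω = 2π / T = 2π / 3.15×10^7 s = 1.99×10^-7 s⁻¹.
√((Cω)² + λ²) = √((125)² + 1.31²) = 125 W/(m²·K).
Amplitude A = F₀ / √((Cω)²+λ²) = 225 / 125 = 1.80 K.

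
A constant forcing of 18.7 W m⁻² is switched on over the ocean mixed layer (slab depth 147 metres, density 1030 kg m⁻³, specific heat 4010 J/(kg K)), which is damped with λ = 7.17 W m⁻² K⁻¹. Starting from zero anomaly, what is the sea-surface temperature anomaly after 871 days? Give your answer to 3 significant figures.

1.54 K

Areal heat capacity C = ρ c_p D = 1030 × 4010 × 147 = 6.07×10^8 J/(m²·K).
τ = C / λ = 6.07×10^8 / 7.17 = 8.47×10^7 s.
Equilibrium anomaly ΔT_eq = F / λ = 18.7 / 7.17 = 2.61 K.
t = 871 days = 7.53×10^7 s, so t/τ = 0.889.
ΔT(t) = ΔT_eq (1 − e^(−t/τ)) = 2.61 × (1 − e^−0.889) = 1.54 K.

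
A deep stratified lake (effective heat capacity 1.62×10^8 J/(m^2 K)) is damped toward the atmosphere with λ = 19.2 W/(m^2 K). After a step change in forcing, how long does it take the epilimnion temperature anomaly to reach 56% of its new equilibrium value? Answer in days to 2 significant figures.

80 days

Areal heat capacity C = 1.62×10^8 J/(m^2 K) (given).
τ = C / λ = 1.62×10^8 / 19.2 = 8.44×10^6 s.
Fraction reached: 1 − e^(−t/τ) = 0.56 ⇒ t = −τ ln(1 − 0.56) = τ × 0.821.
t = 6.93×10^6 s = 80.2 days.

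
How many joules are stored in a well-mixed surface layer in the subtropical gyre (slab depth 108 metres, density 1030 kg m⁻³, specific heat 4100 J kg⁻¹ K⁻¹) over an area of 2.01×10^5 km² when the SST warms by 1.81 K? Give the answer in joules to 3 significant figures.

Areal heat capacity C = ρ c_p D = 1030 × 4100 × 108 = 4.56×10^8 J/(m²·K).
Heat per unit area: q = C ΔT = 4.56×10^8 × 1.81 = 8.26×10^8 J/m².
Total heat: Q = q × A = 8.26×10^8 × (2.01×10^5 × 10⁶ m²) = 1.66×10^20 J.

1.66×10^20 J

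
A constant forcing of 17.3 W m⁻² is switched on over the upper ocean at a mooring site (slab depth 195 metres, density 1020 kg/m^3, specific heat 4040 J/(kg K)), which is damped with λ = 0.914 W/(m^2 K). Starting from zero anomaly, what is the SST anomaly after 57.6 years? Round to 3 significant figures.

16.5 K

Areal heat capacity C = ρ c_p D = 1020 × 4040 × 195 = 8.04×10^8 J/(m^2 K).
τ = C / λ = 8.04×10^8 / 0.914 = 8.79×10^8 s.
Equilibrium anomaly ΔT_eq = F / λ = 17.3 / 0.914 = 18.9 K.
t = 57.6 years = 1.82×10^9 s, so t/τ = 2.07.
ΔT(t) = ΔT_eq (1 − e^(−t/τ)) = 18.9 × (1 − e^−2.07) = 16.5 K.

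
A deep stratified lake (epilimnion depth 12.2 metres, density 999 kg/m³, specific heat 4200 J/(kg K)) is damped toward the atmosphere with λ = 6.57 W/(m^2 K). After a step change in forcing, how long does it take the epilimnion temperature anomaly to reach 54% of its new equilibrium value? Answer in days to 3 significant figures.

70.0 days

Areal heat capacity C = ρ c_p D = 999 × 4200 × 12.2 = 5.12×10^7 J m⁻² K⁻¹.
τ = C / λ = 5.12×10^7 / 6.57 = 7.79×10^6 s.
Fraction reached: 1 − e^(−t/τ) = 0.54 ⇒ t = −τ ln(1 − 0.54) = τ × 0.777.
t = 6.05×10^6 s = 70.0 days.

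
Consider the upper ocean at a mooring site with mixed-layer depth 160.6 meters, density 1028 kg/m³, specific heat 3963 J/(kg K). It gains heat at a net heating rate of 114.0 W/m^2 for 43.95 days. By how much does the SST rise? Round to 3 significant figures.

0.662 K

Areal heat capacity C = ρ c_p D = 1028 × 3963 × 160.6 = 6.54×10^8 J m⁻² K⁻¹.
Net heat input Q = F Δt = 114.0 × (43.95 days × 86400 s/day) = 4.33×10^8 J/m².
ΔT = Q / C = 4.33×10^8 / 6.54×10^8 = 0.662 K.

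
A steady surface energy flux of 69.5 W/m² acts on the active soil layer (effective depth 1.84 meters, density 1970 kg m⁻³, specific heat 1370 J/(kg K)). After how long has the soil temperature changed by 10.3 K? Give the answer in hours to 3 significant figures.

204 hours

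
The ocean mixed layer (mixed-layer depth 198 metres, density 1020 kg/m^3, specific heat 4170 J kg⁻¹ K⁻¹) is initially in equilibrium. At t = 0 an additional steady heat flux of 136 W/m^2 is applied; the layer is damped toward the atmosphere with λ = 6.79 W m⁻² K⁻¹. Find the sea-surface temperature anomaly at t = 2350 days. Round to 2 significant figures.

16 K

Areal heat capacity C = ρ c_p D = 1020 × 4170 × 198 = 8.42×10^8 J/(m²·K).
τ = C / λ = 8.42×10^8 / 6.79 = 1.24×10^8 s.
Equilibrium anomaly ΔT_eq = F / λ = 136 / 6.79 = 20.0 K.
t = 2350 days = 2.03×10^8 s, so t/τ = 1.64.
ΔT(t) = ΔT_eq (1 − e^(−t/τ)) = 20.0 × (1 − e^−1.64) = 16.1 K.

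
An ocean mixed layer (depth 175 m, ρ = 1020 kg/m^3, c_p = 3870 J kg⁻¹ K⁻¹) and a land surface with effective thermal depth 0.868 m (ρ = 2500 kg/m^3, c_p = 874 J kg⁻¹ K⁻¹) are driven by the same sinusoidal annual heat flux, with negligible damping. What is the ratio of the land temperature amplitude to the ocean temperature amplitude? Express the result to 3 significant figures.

364

C_ocean = 1020 × 3870 × 175 = 6.91×10^8 J/(m²·K).
C_land = 2500 × 874 × 0.868 = 1.90×10^6 J/(m²·K).
Undamped amplitude ∝ 1/C, so A_land/A_ocean = C_ocean/C_land = 364.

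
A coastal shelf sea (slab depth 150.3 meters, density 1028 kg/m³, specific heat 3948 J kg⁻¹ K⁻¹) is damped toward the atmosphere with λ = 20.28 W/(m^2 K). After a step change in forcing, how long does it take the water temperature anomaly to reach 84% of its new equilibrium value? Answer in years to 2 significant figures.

Areal heat capacity C = ρ c_p D = 1028 × 3948 × 150.3 = 6.10×10^8 J/(m^2 K).
τ = C / λ = 6.10×10^8 / 20.28 = 3.01×10^7 s.
Fraction reached: 1 − e^(−t/τ) = 0.84 ⇒ t = −τ ln(1 − 0.84) = τ × 1.83.
t = 5.51×10^7 s = 1.75 years.

1.7 years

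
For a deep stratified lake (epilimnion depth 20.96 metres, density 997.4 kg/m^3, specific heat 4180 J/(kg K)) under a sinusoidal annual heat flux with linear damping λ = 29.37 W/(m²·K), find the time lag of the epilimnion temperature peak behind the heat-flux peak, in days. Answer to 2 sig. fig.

31 days

Areal heat capacity C = ρ c_p D = 997.4 × 4180 × 20.96 = 8.74×10^7 J/(m^2 K).
ω = 2π / 3.15×10^7 s = 1.99×10^-7 s⁻¹.
Phase lag φ = arctan(Cω/λ) = arctan(17.4/29.37) = 0.535 rad.
Time lag = φ / ω = 0.535 / 1.99×10^-7 = 2.69×10^6 s = 31.1 days.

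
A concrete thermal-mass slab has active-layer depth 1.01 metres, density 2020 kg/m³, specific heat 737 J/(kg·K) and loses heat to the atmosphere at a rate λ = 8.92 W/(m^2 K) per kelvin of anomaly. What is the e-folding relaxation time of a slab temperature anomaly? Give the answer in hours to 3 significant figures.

46.8 hours

Areal heat capacity C = ρ c_p D = 2020 × 737 × 1.01 = 1.50×10^6 J m⁻² K⁻¹.
Relaxation time τ = C / λ = 1.50×10^6 / 8.92 = 1.69×10^5 s.
In hours: 1.69×10^5 s / (3600 s/hour) = 46.8 hours.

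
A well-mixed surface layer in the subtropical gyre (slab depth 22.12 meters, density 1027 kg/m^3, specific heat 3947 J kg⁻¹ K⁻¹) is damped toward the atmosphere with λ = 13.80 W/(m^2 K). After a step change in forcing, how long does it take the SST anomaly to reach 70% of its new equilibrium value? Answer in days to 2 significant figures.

91 days

Areal heat capacity C = ρ c_p D = 1027 × 3947 × 22.12 = 8.97×10^7 J m⁻² K⁻¹.
τ = C / λ = 8.97×10^7 / 13.80 = 6.50×10^6 s.
Fraction reached: 1 − e^(−t/τ) = 0.70 ⇒ t = −τ ln(1 − 0.70) = τ × 1.20.
t = 7.82×10^6 s = 90.5 days.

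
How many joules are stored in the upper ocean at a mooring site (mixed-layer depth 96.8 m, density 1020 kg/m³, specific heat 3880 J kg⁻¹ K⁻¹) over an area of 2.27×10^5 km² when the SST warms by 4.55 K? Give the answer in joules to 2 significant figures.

4.0×10^20 J

Areal heat capacity C = ρ c_p D = 1020 × 3880 × 96.8 = 3.83×10^8 J/(m²·K).
Heat per unit area: q = C ΔT = 3.83×10^8 × 4.55 = 1.74×10^9 J/m².
Total heat: Q = q × A = 1.74×10^9 × (2.27×10^5 × 10⁶ m²) = 3.96×10^20 J.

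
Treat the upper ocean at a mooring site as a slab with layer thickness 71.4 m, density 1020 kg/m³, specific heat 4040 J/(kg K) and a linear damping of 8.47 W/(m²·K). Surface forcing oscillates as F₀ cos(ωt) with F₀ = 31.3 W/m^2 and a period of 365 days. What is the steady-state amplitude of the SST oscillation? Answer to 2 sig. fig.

0.53 K

Areal heat capacity C = ρ c_p D = 1020 × 4040 × 71.4 = 2.94×10^8 J m⁻² K⁻¹.
Angular frequency ω = 2π / T = 2π / 3.15×10^7 s = 1.99×10^-7 s⁻¹.
√((Cω)² + λ²) = √((58.6)² + 8.47²) = 59.2 W/(m²·K).
Amplitude A = F₀ / √((Cω)²+λ²) = 31.3 / 59.2 = 0.528 K.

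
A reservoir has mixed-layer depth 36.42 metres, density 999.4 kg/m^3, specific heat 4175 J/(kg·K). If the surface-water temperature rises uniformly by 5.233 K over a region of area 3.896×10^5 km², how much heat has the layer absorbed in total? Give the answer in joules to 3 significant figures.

3.10×10^20 J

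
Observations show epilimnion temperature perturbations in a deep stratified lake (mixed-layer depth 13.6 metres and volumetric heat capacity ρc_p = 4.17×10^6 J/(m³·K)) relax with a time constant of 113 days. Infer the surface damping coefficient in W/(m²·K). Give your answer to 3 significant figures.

5.81

Areal heat capacity C = ρc_p × D = 4.17×10^6 × 13.6 = 5.67×10^7 J/(m^2 K).
τ = 113 days = 9.76×10^6 s.
λ = C / τ = 5.67×10^7 / 9.76×10^6 = 5.81 W/(m²·K).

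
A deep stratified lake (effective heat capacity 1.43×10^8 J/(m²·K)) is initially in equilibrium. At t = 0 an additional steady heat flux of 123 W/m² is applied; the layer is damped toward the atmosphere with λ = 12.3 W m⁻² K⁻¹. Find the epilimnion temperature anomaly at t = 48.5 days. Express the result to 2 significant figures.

Areal heat capacity C = 1.43×10^8 J/(m²·K) (given).
τ = C / λ = 1.43×10^8 / 12.3 = 1.16×10^7 s.
Equilibrium anomaly ΔT_eq = F / λ = 123 / 12.3 = 10.0 K.
t = 48.5 days = 4.19×10^6 s, so t/τ = 0.360.
ΔT(t) = ΔT_eq (1 − e^(−t/τ)) = 10.0 × (1 − e^−0.360) = 3.03 K.

3.0 K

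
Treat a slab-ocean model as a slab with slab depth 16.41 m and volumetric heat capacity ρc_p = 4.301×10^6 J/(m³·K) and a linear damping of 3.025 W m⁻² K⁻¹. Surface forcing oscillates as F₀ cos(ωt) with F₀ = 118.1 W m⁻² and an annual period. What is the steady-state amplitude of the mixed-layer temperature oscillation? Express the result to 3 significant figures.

8.21 K

Areal heat capacity C = ρc_p × D = 4.301×10^6 × 16.41 = 7.06×10^7 J/(m^2 K).
Angular frequency ω = 2π / T = 2π / 3.15×10^7 s = 1.99×10^-7 s⁻¹.
√((Cω)² + λ²) = √((14.1)² + 3.025²) = 14.4 W/(m²·K).
Amplitude A = F₀ / √((Cω)²+λ²) = 118.1 / 14.4 = 8.21 K.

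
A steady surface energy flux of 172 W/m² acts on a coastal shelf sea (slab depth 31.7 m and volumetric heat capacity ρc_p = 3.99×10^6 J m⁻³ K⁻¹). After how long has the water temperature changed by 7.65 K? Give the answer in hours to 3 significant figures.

1560 hours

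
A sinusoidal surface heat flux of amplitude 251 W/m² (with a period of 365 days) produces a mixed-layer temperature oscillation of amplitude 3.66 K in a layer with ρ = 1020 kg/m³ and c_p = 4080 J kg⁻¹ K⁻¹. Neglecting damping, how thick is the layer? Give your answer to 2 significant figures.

83 m

ω = 2π / 3.15×10^7 s = 1.99×10^-7 s⁻¹.
Required C = F₀ / (A ω) = 251 / (3.66 × 1.99×10^-7) = 3.44×10^8 J/(m²·K).
D = C / (ρ c_p) = 3.44×10^8 / (1020 × 4080) = 82.7 m.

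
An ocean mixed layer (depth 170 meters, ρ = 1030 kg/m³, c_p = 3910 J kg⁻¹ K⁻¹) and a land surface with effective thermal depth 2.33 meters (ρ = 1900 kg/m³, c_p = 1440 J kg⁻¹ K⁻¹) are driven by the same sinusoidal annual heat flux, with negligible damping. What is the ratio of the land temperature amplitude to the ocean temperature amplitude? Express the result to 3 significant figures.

107

C_ocean = 1030 × 3910 × 170 = 6.85×10^8 J/(m²·K).
C_land = 1900 × 1440 × 2.33 = 6.37×10^6 J/(m²·K).
Undamped amplitude ∝ 1/C, so A_land/A_ocean = C_ocean/C_land = 107.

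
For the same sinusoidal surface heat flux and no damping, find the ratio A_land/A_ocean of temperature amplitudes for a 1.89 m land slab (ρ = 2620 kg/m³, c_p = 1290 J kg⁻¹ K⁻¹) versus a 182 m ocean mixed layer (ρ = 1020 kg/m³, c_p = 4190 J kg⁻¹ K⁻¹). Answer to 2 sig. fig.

C_ocean = 1020 × 4190 × 182 = 7.78×10^8 J/(m²·K).
C_land = 2620 × 1290 × 1.89 = 6.39×10^6 J/(m²·K).
Undamped amplitude ∝ 1/C, so A_land/A_ocean = C_ocean/C_land = 122.

120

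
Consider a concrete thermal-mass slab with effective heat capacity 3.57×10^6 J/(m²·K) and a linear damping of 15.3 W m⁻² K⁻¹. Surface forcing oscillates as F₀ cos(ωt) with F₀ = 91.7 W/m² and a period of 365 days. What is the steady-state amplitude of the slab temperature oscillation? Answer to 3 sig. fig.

5.99 K

Areal heat capacity C = 3.57×10^6 J/(m²·K) (given).
Angular frequency ω = 2π / T = 2π / 3.15×10^7 s = 1.99×10^-7 s⁻¹.
√((Cω)² + λ²) = √((0.711)² + 15.3²) = 15.3 W/(m²·K).
Amplitude A = F₀ / √((Cω)²+λ²) = 91.7 / 15.3 = 5.99 K.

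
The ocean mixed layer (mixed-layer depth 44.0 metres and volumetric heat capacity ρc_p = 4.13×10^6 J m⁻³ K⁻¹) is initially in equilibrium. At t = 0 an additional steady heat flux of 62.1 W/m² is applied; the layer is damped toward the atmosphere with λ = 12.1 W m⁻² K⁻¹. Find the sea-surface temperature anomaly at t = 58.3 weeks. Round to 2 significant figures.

Areal heat capacity C = ρc_p × D = 4.13×10^6 × 44.0 = 1.82×10^8 J/(m^2 K).
τ = C / λ = 1.82×10^8 / 12.1 = 1.50×10^7 s.
Equilibrium anomaly ΔT_eq = F / λ = 62.1 / 12.1 = 5.13 K.
t = 58.3 weeks = 3.53×10^7 s, so t/τ = 2.35.
ΔT(t) = ΔT_eq (1 − e^(−t/τ)) = 5.13 × (1 − e^−2.35) = 4.64 K.

4.6 K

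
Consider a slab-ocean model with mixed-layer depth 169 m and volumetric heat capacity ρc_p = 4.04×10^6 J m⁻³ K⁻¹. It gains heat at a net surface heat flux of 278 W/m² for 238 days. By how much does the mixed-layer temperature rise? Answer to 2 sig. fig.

8.4 K

Areal heat capacity C = ρc_p × D = 4.04×10^6 × 169 = 6.83×10^8 J/(m²·K).
Net heat input Q = F Δt = 278 × (238 days × 86400 s/day) = 5.72×10^9 J/m².
ΔT = Q / C = 5.72×10^9 / 6.83×10^8 = 8.37 K.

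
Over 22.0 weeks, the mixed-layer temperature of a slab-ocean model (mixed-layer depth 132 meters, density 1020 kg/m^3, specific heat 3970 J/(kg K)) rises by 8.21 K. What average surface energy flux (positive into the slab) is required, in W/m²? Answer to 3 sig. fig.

330

Areal heat capacity C = ρ c_p D = 1020 × 3970 × 132 = 5.35×10^8 J m⁻² K⁻¹.
Required heat per unit area: Q = C ΔT = 5.35×10^8 × 8.21 = 4.39×10^9 J/m².
Flux F = Q / Δt = 4.39×10^9 / 1.33×10^7 s = 330 W/m².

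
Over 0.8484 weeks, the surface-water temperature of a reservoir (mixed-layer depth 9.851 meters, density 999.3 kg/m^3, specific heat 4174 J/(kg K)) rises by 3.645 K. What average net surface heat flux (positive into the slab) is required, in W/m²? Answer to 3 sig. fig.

Areal heat capacity C = ρ c_p D = 999.3 × 4174 × 9.851 = 4.11×10^7 J/(m²·K).
Required heat per unit area: Q = C ΔT = 4.11×10^7 × 3.645 = 1.50×10^8 J/m².
Flux F = Q / Δt = 1.50×10^8 / 5.13×10^5 s = 292 W/m².

292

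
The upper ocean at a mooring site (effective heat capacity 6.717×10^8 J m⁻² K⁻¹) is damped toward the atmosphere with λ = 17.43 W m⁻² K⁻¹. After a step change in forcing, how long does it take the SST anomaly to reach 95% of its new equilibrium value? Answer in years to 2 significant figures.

3.7 years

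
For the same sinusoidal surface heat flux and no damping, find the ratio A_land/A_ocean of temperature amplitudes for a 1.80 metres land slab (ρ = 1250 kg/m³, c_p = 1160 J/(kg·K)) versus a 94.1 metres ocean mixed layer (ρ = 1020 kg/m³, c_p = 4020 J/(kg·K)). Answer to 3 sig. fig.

C_ocean = 1020 × 4020 × 94.1 = 3.86×10^8 J/(m²·K).
C_land = 1250 × 1160 × 1.80 = 2.61×10^6 J/(m²·K).
Undamped amplitude ∝ 1/C, so A_land/A_ocean = C_ocean/C_land = 148.

148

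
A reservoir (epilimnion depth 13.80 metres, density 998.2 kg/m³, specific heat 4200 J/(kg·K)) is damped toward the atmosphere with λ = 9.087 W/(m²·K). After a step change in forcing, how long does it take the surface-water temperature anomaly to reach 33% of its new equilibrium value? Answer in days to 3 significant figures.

29.5 days

Areal heat capacity C = ρ c_p D = 998.2 × 4200 × 13.80 = 5.79×10^7 J/(m²·K).
τ = C / λ = 5.79×10^7 / 9.087 = 6.37×10^6 s.
Fraction reached: 1 − e^(−t/τ) = 0.33 ⇒ t = −τ ln(1 − 0.33) = τ × 0.400.
t = 2.55×10^6 s = 29.5 days.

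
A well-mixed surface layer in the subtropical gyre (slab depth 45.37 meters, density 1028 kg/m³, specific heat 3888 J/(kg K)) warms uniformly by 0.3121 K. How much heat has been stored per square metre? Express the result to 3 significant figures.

5.66×10^7

Areal heat capacity C = ρ c_p D = 1028 × 3888 × 45.37 = 1.81×10^8 J/(m^2 K).
ΔQ = C ΔT = 1.81×10^8 × 0.3121 = 5.66×10^7 J/m².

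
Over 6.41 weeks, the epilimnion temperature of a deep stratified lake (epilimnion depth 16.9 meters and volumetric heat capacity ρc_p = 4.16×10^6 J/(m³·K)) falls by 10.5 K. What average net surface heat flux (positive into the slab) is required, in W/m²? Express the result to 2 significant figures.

-190

Areal heat capacity C = ρc_p × D = 4.16×10^6 × 16.9 = 7.03×10^7 J m⁻² K⁻¹.
Required heat per unit area: Q = C ΔT = 7.03×10^7 × -10.5 = -7.38×10^8 J/m².
Flux F = Q / Δt = -7.38×10^8 / 3.88×10^6 s = -190 W/m².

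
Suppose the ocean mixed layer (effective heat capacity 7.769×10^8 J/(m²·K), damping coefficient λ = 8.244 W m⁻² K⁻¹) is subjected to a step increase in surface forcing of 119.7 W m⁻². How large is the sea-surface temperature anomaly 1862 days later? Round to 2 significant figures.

12 K

Areal heat capacity C = 7.769×10^8 J/(m²·K) (given).
τ = C / λ = 7.77×10^8 / 8.244 = 9.42×10^7 s.
Equilibrium anomaly ΔT_eq = F / λ = 119.7 / 8.244 = 14.5 K.
t = 1862 days = 1.61×10^8 s, so t/τ = 1.71.
ΔT(t) = ΔT_eq (1 − e^(−t/τ)) = 14.5 × (1 − e^−1.71) = 11.9 K.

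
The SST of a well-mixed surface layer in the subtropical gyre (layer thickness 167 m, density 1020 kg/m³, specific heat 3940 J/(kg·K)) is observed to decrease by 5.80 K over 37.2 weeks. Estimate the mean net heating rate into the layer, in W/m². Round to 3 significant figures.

Areal heat capacity C = ρ c_p D = 1020 × 3940 × 167 = 6.71×10^8 J/(m^2 K).
Required heat per unit area: Q = C ΔT = 6.71×10^8 × -5.80 = -3.89×10^9 J/m².
Flux F = Q / Δt = -3.89×10^9 / 2.25×10^7 s = -173 W/m².

-173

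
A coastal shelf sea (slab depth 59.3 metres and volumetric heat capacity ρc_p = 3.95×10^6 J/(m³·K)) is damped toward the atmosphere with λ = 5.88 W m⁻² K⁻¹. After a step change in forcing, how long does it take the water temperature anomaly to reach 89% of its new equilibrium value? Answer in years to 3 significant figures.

Areal heat capacity C = ρc_p × D = 3.95×10^6 × 59.3 = 2.34×10^8 J m⁻² K⁻¹.
τ = C / λ = 2.34×10^8 / 5.88 = 3.98×10^7 s.
Fraction reached: 1 − e^(−t/τ) = 0.89 ⇒ t = −τ ln(1 − 0.89) = τ × 2.21.
t = 8.79×10^7 s = 2.79 years.

2.79 years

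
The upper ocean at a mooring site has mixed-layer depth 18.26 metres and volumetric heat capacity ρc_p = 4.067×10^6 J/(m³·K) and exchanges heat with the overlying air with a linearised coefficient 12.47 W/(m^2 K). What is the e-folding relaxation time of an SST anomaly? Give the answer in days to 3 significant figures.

68.9 days

Areal heat capacity C = ρc_p × D = 4.067×10^6 × 18.26 = 7.43×10^7 J m⁻² K⁻¹.
Relaxation time τ = C / λ = 7.43×10^7 / 12.47 = 5.96×10^6 s.
In days: 5.96×10^6 s / (86400 s/day) = 68.9 days.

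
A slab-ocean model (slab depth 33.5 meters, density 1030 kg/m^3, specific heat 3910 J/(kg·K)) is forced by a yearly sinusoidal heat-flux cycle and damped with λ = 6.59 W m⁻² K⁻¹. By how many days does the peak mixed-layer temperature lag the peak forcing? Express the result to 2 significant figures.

77 days

Areal heat capacity C = ρ c_p D = 1030 × 3910 × 33.5 = 1.35×10^8 J/(m^2 K).
ω = 2π / 3.15×10^7 s = 1.99×10^-7 s⁻¹.
Phase lag φ = arctan(Cω/λ) = arctan(26.9/6.59) = 1.33 rad.
Time lag = φ / ω = 1.33 / 1.99×10^-7 = 6.68×10^6 s = 77.3 days.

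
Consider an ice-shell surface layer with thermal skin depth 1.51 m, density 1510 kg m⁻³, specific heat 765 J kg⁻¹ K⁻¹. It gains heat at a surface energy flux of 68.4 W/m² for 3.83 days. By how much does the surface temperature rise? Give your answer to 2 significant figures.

13 K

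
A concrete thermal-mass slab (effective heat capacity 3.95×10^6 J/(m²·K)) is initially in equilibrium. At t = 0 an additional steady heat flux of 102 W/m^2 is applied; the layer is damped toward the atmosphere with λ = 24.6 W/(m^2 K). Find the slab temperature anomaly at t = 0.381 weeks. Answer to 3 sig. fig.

Areal heat capacity C = 3.95×10^6 J/(m²·K) (given).
τ = C / λ = 3.95×10^6 / 24.6 = 1.61×10^5 s.
Equilibrium anomaly ΔT_eq = F / λ = 102 / 24.6 = 4.15 K.
t = 0.381 weeks = 2.30×10^5 s, so t/τ = 1.44.
ΔT(t) = ΔT_eq (1 − e^(−t/τ)) = 4.15 × (1 − e^−1.44) = 3.16 K.

3.16 K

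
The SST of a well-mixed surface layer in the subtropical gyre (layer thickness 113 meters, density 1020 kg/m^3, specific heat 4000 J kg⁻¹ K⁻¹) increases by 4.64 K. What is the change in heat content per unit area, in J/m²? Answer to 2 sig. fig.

Areal heat capacity C = ρ c_p D = 1020 × 4000 × 113 = 4.61×10^8 J/(m²·K).
ΔQ = C ΔT = 4.61×10^8 × 4.64 = 2.14×10^9 J/m².

2.1×10^9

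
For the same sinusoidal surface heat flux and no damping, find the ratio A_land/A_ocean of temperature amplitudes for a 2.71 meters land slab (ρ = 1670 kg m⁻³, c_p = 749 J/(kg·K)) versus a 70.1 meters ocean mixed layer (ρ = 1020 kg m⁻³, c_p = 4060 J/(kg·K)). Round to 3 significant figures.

C_ocean = 1020 × 4060 × 70.1 = 2.90×10^8 J/(m²·K).
C_land = 1670 × 749 × 2.71 = 3.39×10^6 J/(m²·K).
Undamped amplitude ∝ 1/C, so A_land/A_ocean = C_ocean/C_land = 85.6.

85.6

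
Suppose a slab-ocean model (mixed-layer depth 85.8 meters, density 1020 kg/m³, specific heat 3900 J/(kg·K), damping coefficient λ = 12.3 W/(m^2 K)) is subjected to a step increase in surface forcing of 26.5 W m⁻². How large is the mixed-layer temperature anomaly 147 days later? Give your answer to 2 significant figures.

0.79 K

Areal heat capacity C = ρ c_p D = 1020 × 3900 × 85.8 = 3.41×10^8 J/(m^2 K).
τ = C / λ = 3.41×10^8 / 12.3 = 2.77×10^7 s.
Equilibrium anomaly ΔT_eq = F / λ = 26.5 / 12.3 = 2.15 K.
t = 147 days = 1.27×10^7 s, so t/τ = 0.458.
ΔT(t) = ΔT_eq (1 − e^(−t/τ)) = 2.15 × (1 − e^−0.458) = 0.791 K.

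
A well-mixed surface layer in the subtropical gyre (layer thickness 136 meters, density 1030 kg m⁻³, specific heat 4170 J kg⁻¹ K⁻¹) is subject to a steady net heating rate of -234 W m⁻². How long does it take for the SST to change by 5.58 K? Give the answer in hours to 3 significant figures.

Areal heat capacity C = ρ c_p D = 1030 × 4170 × 136 = 5.84×10^8 J/(m²·K).
Time required: Δt = C ΔT / F = 5.84×10^8 × -5.58 / -234 = 1.39×10^7 s.
In hours: 1.39×10^7 s / (3600 s/hour) = 3870 hours.

3870 hours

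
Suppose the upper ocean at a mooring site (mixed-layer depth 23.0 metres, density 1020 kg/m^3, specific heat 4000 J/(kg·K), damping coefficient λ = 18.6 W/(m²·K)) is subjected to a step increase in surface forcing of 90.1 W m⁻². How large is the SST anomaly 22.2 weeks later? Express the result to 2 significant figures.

Areal heat capacity C = ρ c_p D = 1020 × 4000 × 23.0 = 9.38×10^7 J/(m²·K).
τ = C / λ = 9.38×10^7 / 18.6 = 5.05×10^6 s.
Equilibrium anomaly ΔT_eq = F / λ = 90.1 / 18.6 = 4.84 K.
t = 22.2 weeks = 1.34×10^7 s, so t/τ = 2.66.
ΔT(t) = ΔT_eq (1 − e^(−t/τ)) = 4.84 × (1 − e^−2.66) = 4.51 K.

4.5 K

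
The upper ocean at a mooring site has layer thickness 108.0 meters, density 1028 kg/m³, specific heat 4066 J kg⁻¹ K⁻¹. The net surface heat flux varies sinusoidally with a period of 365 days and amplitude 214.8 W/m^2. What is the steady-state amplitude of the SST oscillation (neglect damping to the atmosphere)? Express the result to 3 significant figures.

2.39 K

Areal heat capacity C = ρ c_p D = 1028 × 4066 × 108.0 = 4.51×10^8 J m⁻² K⁻¹.
Angular frequency ω = 2π / T = 2π / 3.15×10^7 s = 1.99×10^-7 s⁻¹.
Cω = 4.51×10^8 × 1.99×10^-7 = 89.9 W/(m²·K).
Amplitude A = F₀ / (Cω) = 214.8 / 89.9 = 2.39 K.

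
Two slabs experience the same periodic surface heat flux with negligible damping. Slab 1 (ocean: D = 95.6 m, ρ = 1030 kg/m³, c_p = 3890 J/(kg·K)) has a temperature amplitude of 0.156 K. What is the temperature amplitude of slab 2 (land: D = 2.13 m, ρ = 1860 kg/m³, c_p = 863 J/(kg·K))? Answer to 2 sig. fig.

C_ocean = 3.83×10^8 J/(m²·K); C_land = 3.42×10^6 J/(m²·K).
A ∝ 1/C ⇒ A_land = A_ocean × C_ocean/C_land = 0.156 × 112 = 17.5 K.

17 K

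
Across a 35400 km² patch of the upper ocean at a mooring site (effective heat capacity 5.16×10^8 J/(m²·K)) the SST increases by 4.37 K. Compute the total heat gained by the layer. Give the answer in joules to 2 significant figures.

Areal heat capacity C = 5.16×10^8 J/(m²·K) (given).
Heat per unit area: q = C ΔT = 5.16×10^8 × 4.37 = 2.25×10^9 J/m².
Total heat: Q = q × A = 2.25×10^9 × (35400 × 10⁶ m²) = 7.98×10^19 J.

8.0×10^19 J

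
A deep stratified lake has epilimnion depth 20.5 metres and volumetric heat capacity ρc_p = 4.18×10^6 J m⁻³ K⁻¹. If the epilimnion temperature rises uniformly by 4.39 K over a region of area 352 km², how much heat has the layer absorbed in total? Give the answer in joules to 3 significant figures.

Areal heat capacity C = ρc_p × D = 4.18×10^6 × 20.5 = 8.57×10^7 J/(m²·K).
Heat per unit area: q = C ΔT = 8.57×10^7 × 4.39 = 3.76×10^8 J/m².
Total heat: Q = q × A = 3.76×10^8 × (352 × 10⁶ m²) = 1.32×10^17 J.

1.32×10^17 J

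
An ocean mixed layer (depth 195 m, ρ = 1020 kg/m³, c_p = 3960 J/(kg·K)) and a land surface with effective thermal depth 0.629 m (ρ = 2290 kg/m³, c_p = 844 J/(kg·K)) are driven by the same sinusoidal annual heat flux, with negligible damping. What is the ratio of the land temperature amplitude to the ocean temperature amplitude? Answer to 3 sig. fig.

648

C_ocean = 1020 × 3960 × 195 = 7.88×10^8 J/(m²·K).
C_land = 2290 × 844 × 0.629 = 1.22×10^6 J/(m²·K).
Undamped amplitude ∝ 1/C, so A_land/A_ocean = C_ocean/C_land = 648.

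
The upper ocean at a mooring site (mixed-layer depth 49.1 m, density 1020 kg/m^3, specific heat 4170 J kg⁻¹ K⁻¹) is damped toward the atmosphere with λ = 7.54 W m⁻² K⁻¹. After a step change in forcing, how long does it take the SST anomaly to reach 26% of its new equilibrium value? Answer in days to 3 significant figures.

96.5 days

Areal heat capacity C = ρ c_p D = 1020 × 4170 × 49.1 = 2.09×10^8 J/(m^2 K).
τ = C / λ = 2.09×10^8 / 7.54 = 2.77×10^7 s.
Fraction reached: 1 − e^(−t/τ) = 0.26 ⇒ t = −τ ln(1 − 0.26) = τ × 0.301.
t = 8.34×10^6 s = 96.5 days.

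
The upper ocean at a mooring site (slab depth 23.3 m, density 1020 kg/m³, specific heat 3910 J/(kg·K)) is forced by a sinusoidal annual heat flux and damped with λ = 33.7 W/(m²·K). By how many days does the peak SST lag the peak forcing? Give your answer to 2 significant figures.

29 days

Areal heat capacity C = ρ c_p D = 1020 × 3910 × 23.3 = 9.29×10^7 J m⁻² K⁻¹.
ω = 2π / 3.15×10^7 s = 1.99×10^-7 s⁻¹.
Phase lag φ = arctan(Cω/λ) = arctan(18.5/33.7) = 0.502 rad.
Time lag = φ / ω = 0.502 / 1.99×10^-7 = 2.52×10^6 s = 29.2 days.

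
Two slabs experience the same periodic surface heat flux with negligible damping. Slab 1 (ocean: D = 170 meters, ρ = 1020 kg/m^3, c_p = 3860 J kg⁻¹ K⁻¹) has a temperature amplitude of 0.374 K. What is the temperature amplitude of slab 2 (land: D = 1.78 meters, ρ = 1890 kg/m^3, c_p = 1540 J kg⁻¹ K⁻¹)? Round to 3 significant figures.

48.3 K

C_ocean = 6.69×10^8 J/(m²·K); C_land = 5.18×10^6 J/(m²·K).
A ∝ 1/C ⇒ A_land = A_ocean × C_ocean/C_land = 0.374 × 129 = 48.3 K.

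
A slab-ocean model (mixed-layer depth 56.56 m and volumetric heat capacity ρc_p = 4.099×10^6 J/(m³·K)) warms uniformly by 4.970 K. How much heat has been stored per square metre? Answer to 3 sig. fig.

Areal heat capacity C = ρc_p × D = 4.099×10^6 × 56.56 = 2.32×10^8 J/(m^2 K).
ΔQ = C ΔT = 2.32×10^8 × 4.970 = 1.15×10^9 J/m².

1.15×10^9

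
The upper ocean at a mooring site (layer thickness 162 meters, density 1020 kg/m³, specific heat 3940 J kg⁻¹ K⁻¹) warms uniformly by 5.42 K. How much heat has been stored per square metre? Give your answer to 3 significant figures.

Areal heat capacity C = ρ c_p D = 1020 × 3940 × 162 = 6.51×10^8 J/(m²·K).
ΔQ = C ΔT = 6.51×10^8 × 5.42 = 3.53×10^9 J/m².

3.53×10^9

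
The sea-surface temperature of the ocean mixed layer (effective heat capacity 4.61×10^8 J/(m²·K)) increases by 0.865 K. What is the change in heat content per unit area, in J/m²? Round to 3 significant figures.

Areal heat capacity C = 4.61×10^8 J/(m²·K) (given).
ΔQ = C ΔT = 4.61×10^8 × 0.865 = 3.99×10^8 J/m².

3.99×10^8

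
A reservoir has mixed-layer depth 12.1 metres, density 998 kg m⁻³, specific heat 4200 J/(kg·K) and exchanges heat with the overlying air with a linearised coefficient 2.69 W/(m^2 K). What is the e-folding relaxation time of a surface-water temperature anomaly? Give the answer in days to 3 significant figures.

218 days

Areal heat capacity C = ρ c_p D = 998 × 4200 × 12.1 = 5.07×10^7 J m⁻² K⁻¹.
Relaxation time τ = C / λ = 5.07×10^7 / 2.69 = 1.89×10^7 s.
In days: 1.89×10^7 s / (86400 s/day) = 218 days.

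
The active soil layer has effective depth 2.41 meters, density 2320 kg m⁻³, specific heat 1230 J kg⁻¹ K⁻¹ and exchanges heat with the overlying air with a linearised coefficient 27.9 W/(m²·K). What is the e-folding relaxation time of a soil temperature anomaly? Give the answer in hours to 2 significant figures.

Areal heat capacity C = ρ c_p D = 2320 × 1230 × 2.41 = 6.88×10^6 J/(m^2 K).
Relaxation time τ = C / λ = 6.88×10^6 / 27.9 = 2.46×10^5 s.
In hours: 2.46×10^5 s / (3600 s/hour) = 68.5 hours.

68 hours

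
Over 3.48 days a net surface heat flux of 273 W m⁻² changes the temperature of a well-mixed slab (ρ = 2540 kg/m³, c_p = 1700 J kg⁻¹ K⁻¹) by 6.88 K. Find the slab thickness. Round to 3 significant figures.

Heat input Q = F Δt = 273 × 3.01×10^5 s = 8.21×10^7 J/m².
Required areal heat capacity C = Q / ΔT = 1.19×10^7 J/(m²·K).
Depth D = C / (ρ c_p) = 1.19×10^7 / (2540 × 1700) = 2.76 m.

2.76 m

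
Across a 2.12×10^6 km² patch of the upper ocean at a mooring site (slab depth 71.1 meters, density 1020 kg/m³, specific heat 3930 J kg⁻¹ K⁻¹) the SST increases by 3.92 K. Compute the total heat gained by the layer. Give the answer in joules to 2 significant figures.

2.4×10^21 J

Areal heat capacity C = ρ c_p D = 1020 × 3930 × 71.1 = 2.85×10^8 J m⁻² K⁻¹.
Heat per unit area: q = C ΔT = 2.85×10^8 × 3.92 = 1.12×10^9 J/m².
Total heat: Q = q × A = 1.12×10^9 × (2.12×10^6 × 10⁶ m²) = 2.37×10^21 J.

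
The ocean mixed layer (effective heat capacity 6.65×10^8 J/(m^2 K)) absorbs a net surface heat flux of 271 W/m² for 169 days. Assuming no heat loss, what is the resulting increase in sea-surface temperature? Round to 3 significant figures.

5.95 K

Areal heat capacity C = 6.65×10^8 J/(m^2 K) (given).
Net heat input Q = F Δt = 271 × (169 days × 86400 s/day) = 3.96×10^9 J/m².
ΔT = Q / C = 3.96×10^9 / 6.65×10^8 = 5.95 K.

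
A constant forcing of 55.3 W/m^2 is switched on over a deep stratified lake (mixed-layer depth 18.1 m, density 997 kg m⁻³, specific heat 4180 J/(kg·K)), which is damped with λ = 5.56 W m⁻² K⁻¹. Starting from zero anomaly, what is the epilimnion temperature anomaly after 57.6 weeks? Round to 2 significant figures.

Areal heat capacity C = ρ c_p D = 997 × 4180 × 18.1 = 7.54×10^7 J/(m²·K).
τ = C / λ = 7.54×10^7 / 5.56 = 1.36×10^7 s.
Equilibrium anomaly ΔT_eq = F / λ = 55.3 / 5.56 = 9.95 K.
t = 57.6 weeks = 3.48×10^7 s, so t/τ = 2.57.
ΔT(t) = ΔT_eq (1 − e^(−t/τ)) = 9.95 × (1 − e^−2.57) = 9.18 K.

9.2 K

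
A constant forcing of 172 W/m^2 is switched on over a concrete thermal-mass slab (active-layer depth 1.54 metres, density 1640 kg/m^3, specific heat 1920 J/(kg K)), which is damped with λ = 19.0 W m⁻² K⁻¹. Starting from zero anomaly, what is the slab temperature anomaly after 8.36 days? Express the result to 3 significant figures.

Areal heat capacity C = ρ c_p D = 1640 × 1920 × 1.54 = 4.85×10^6 J/(m²·K).
τ = C / λ = 4.85×10^6 / 19.0 = 2.55×10^5 s.
Equilibrium anomaly ΔT_eq = F / λ = 172 / 19.0 = 9.05 K.
t = 8.36 days = 7.22×10^5 s, so t/τ = 2.83.
ΔT(t) = ΔT_eq (1 − e^(−t/τ)) = 9.05 × (1 − e^−2.83) = 8.52 K.

8.52 K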